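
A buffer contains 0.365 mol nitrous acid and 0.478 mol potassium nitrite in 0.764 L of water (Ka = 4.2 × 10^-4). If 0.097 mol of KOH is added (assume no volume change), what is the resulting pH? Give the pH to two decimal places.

After neutralization: n(HNO2) = 0.268 mol, n(NO2-) = 0.575 mol.
pKa = −log(4.2 × 10^-4) = 3.377
pH = pKa + log(n_NO2-/n_HNO2) = 3.377 + log(0.575/0.268) = 3.377 + (+0.332)

pH = 3.71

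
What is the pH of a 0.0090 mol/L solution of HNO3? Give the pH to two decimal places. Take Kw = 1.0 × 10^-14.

pH = 2.05

HNO3 is a strong acid and dissociates completely, so [H+] = 0.0090 M.
pH = -log(0.009) = 2.05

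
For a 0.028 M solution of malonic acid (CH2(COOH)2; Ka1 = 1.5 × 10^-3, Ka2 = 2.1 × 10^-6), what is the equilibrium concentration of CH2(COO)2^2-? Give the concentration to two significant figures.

First ionization gives [H+] ≈ [CH2(COOH)COO-] = 5.77 × 10^-3 M.
Second step: Ka2 = [H+][CH2(COO)2^2-]/[CH2(COOH)COO-] ≈ [CH2(COO)2^2-] (since [H+] ≈ [CH2(COOH)COO-]).
So [CH2(COO)2^2-] ≈ Ka2.

2.1 × 10^-6 M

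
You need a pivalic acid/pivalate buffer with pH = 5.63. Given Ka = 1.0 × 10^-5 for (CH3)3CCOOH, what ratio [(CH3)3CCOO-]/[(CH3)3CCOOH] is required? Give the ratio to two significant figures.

ratio = 4.3

pKa = -log(1.0 × 10^-5) = 5.000
pH = pKa + log(r) ⇒ log(r) = 5.63 − 5.000 = +0.630
r = [(CH3)3CCOO-]/[(CH3)3CCOOH] = 10^(+0.630) = 4.27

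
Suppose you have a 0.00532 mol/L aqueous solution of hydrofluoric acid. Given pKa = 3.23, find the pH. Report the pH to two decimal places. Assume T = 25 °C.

HF ⇌ F- + H+
Ka = 10^(−3.23) = 5.89 × 10^-4
From the ICE table, Ka = x²/(0.00532 − x) = 5.89 × 10^-4.
x is not negligible relative to C₀; solve x² + 0.000589·x − 3.13e-06 = 0.
x = (−Ka + √(Ka² + 4·Ka·C₀))/2 = 1.50 × 10^-3 M
pH = −log[H+] = −log(1.50 × 10^-3) = 2.82

pH = 2.82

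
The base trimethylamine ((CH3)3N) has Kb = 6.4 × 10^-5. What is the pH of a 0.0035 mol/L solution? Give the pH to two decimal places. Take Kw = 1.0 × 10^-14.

(CH3)3N + H2O ⇌ (CH3)3NH+ + OH-
Let x = [OH-] at equilibrium. Kb = x²/(0.0035 − x).
x is not negligible relative to C₀; solve x² + 6.4e-05·x − 2.24e-07 = 0.
x = [−6.4e-05 + √(6.4e-05² + 8.96e-07)]/2 = 4.42 × 10^-4 M
pOH = 3.35, so pH = 14.00 − pOH = 10.65

pH = 10.65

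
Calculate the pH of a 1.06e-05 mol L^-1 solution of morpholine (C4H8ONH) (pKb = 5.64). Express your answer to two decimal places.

C4H8ONH + H2O ⇌ C4H8ONH2+ + OH-
Kb = 10^(−5.64) = 2.29 × 10^-6
Kb = x²/(1.06e-05 − x) = 2.29 × 10^-6
x is not negligible relative to C₀; solve x² + 2.29e-06·x − 2.43e-11 = 0.
x = (−Kb + √(Kb² + 4·Kb·C₀))/2 = 3.91 × 10^-6 M
pOH = −log(3.91 × 10^-6) = 5.41; pH = 14.00 − 5.41 = 8.59

pH = 8.59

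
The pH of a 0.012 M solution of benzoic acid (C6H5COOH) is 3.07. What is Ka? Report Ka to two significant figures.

[H+] = 10^(-3.07) = 8.51 × 10^-4 M
At equilibrium [HA] = 0.012 − 8.51 × 10^-4 = 1.11 × 10^-2 M
Ka = [H+][A-]/[HA] = (8.51 × 10^-4)² / 1.11 × 10^-2 = 6.5 × 10^-5

Ka = 6.5 × 10^-5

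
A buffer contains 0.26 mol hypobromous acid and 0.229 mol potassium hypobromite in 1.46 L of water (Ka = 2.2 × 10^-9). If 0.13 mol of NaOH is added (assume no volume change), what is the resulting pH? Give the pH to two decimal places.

pH = 9.10

OH- converts HOBr to OBr-: HOBr → 0.13 mol, OBr- → 0.359 mol.
pKa = −log(2.2 × 10^-9) = 8.658
pH = pKa + log(n_OBr-/n_HOBr) = 8.658 + log(0.359/0.13) = 8.658 + (+0.441)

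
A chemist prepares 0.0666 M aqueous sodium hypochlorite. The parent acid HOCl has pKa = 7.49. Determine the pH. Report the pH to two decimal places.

pH = 10.16

OCl- is the conjugate base of the weak acid HOCl.
Ka = 10^(−7.49) = 3.24 × 10^-8
Kb = Kw/Ka = 1.0×10^-14 / 3.24 × 10^-8 = 3.09 × 10^-7
Kb = x²/(0.0666 − x) = 3.09 × 10^-7
Since Kb ≪ C₀, x ≈ √(Kb·C₀) = 1.43 × 10^-4 M.
Check: 0.22% ionized — well under 5%, approximation valid.
pOH = −log(1.43 × 10^-4) = 3.84; pH = 14.00 − 3.84 = 10.16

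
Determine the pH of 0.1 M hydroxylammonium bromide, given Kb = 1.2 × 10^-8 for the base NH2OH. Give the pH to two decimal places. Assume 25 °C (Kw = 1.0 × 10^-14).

NH3OH+ is the conjugate acid of the weak base NH2OH.
Ka = Kw/Kb = 1.0×10^-14 / 1.2 × 10^-8 = 8.33 × 10^-7
Ka = [H+]²/(0.1 − [H+]) = 8.33 × 10^-7
Assume [H+] ≪ 0.1: [H+] ≈ √(8.33 × 10^-7 × 0.1) = 2.89 × 10^-4 M
pH = −log(2.89 × 10^-4) = 3.54

pH = 3.54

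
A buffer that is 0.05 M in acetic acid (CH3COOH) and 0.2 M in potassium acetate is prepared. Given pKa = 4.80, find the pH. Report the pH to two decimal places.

pH = 5.40

Henderson–Hasselbalch: pH = pKa + log([CH3COO-]/[CH3COOH]) = 4.80 + log(0.2/0.05)
pH = 4.80 + (+0.602) = 5.40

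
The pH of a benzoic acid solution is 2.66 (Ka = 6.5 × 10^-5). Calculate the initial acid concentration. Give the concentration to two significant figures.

[H+] = 10^(-2.66) = 2.19 × 10^-3 M = x
Ka = x²/(C₀ − x) ⇒ C₀ = x + x²/Ka
C₀ = 2.19 × 10^-3 + (2.19 × 10^-3)²/(6.5 × 10^-5) = 7.60 × 10^-2 M

C₀ = 7.6 × 10^-2 M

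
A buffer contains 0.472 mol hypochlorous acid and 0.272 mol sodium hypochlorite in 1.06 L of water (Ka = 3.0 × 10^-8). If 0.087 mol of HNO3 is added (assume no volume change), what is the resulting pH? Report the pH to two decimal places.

After neutralization: n(HOCl) = 0.559 mol, n(OCl-) = 0.185 mol.
pKa = −log(3.0 × 10^-8) = 7.523
pH = pKa + log([A⁻]/[HA]) = 7.523 + log(0.185/0.559) = 7.523 -0.480

pH = 7.04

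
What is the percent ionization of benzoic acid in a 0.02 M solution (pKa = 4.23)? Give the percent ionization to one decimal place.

C6H5COOH ⇌ C6H5COO- + H+; let x = [H+] at equilibrium.
Ka = 10^(−4.23) = 5.89 × 10^-5
Solve x² + 5.89e-05x − 1.18e-06 = 0 → x = 1.06 × 10^-3 M
% ionization = x/C₀ × 100% = 1.06 × 10^-3/0.02 × 100% = 5.3%

5.3%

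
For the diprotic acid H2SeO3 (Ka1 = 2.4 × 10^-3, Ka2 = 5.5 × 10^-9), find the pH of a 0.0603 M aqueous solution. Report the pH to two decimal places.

pH = 1.96

Since Ka1 ≫ Ka2, the first ionization dominates [H+].
Ka1 = x²/(0.0603 − x) = 2.4 × 10^-3
Solving the quadratic: x = (−Ka1 + √(Ka1² + 4·Ka1·C₀))/2 = 1.09 × 10^-2 M
pH = −log(1.09 × 10^-2) = 1.96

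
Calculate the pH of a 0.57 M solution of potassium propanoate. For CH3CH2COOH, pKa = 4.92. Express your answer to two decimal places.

pH = 9.34

CH3CH2COO- is the conjugate base of the weak acid CH3CH2COOH.
Ka = 10^(−4.92) = 1.20 × 10^-5
Kb = Kw/Ka = 1.0×10^-14 / 1.20 × 10^-5 = 8.33 × 10^-10
Kb = [OH-]²/(0.57 − [OH-]) = 8.33 × 10^-10
Assume [OH-] ≪ 0.57: [OH-] ≈ √(8.33 × 10^-10 × 0.57) = 2.18 × 10^-5 M
([OH-]/C₀ = 0.0038% < 5%, so the approximation holds.)
pOH = 4.66, so pH = 14.00 − pOH = 9.34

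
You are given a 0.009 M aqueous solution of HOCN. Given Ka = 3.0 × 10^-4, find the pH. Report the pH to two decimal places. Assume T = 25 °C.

pH = 2.82

HOCN ⇌ OCN- + H+
Ka = [H+]²/(0.009 − [H+]) = 3.0 × 10^-4
The 5% rule fails; solving [H+]² + Ka·[H+] − Ka·C₀ = 0 exactly:
[H+] = (−Ka + √(Ka² + 4·Ka·C₀))/2 = 1.50 × 10^-3 M
pH = −log[H+] = −log(1.50 × 10^-3) = 2.82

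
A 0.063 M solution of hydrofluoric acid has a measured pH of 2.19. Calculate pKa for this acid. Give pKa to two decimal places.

pKa = 3.13

[H+] = 10^(-2.19) = 6.46 × 10^-3 M
At equilibrium [HA] = 0.063 − 6.46 × 10^-3 = 5.65 × 10^-2 M
Ka = [H+][A-]/[HA] = (6.46 × 10^-3)² / 5.65 × 10^-2 = 7.39 × 10^-4
pKa = -log(7.39 × 10^-4) = 3.13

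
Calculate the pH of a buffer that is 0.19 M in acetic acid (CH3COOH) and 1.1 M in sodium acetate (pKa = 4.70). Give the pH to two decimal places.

pH = 5.46

pH = pKa + log([A⁻]/[HA]) = 4.70 + log(1.1/0.19)
pH = 4.70 + (+0.763) = 5.46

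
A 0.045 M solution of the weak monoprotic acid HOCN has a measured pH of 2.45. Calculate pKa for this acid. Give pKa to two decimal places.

pKa = 3.52

[H+] = 10^(-2.45) = 3.55 × 10^-3 M
At equilibrium [HA] = 0.045 − 3.55 × 10^-3 = 4.15 × 10^-2 M
Ka = [H+][A-]/[HA] = (3.55 × 10^-3)² / 4.15 × 10^-2 = 3.04 × 10^-4
pKa = -log(3.04 × 10^-4) = 3.52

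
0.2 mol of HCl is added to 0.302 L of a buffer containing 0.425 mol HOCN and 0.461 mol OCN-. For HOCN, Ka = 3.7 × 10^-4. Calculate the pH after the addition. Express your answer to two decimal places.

After neutralization: n(HOCN) = 0.625 mol, n(OCN-) = 0.261 mol.
pKa = −log(3.7 × 10^-4) = 3.432
Henderson–Hasselbalch with mole ratio 0.261/0.625: pH = 3.432 + (-0.379)

pH = 3.05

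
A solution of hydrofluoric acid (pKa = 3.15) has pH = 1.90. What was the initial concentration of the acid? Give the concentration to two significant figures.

C₀ = 2.4 × 10^-1 M

[H+] = 10^(-1.90) = 1.26 × 10^-2 M = x
Ka = 10^(−3.15) = 7.08 × 10^-4
Ka = x²/(C₀ − x) ⇒ C₀ = x + x²/Ka
C₀ = 1.26 × 10^-2 + (1.26 × 10^-2)²/(7.08 × 10^-4) = 2.37 × 10^-1 M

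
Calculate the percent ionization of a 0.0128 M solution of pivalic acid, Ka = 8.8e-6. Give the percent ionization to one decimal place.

(CH3)3CCOOH ⇌ (CH3)3CCOO- + H+; let x = [H+] at equilibrium.
x ≈ √(Ka·C₀) = √(8.8 × 10^-6 × 0.0128) = 3.36 × 10^-4 M
Fraction ionized = 3.36 × 10^-4 / 0.0128 = 0.0262 → 2.6%

2.6%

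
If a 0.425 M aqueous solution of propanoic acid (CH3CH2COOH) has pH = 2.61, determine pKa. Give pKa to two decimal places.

pKa = 4.85

[H+] = 10^(-2.61) = 2.45 × 10^-3 M
At equilibrium [HA] = 0.425 − 2.45 × 10^-3 = 4.23 × 10^-1 M
Ka = [H+][A-]/[HA] = (2.45 × 10^-3)² / 4.23 × 10^-1 = 1.42 × 10^-5
pKa = -log(1.42 × 10^-5) = 4.85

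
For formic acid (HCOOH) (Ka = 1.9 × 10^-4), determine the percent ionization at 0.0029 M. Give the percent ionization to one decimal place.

HCOOH ⇌ HCOO- + H+; let x = [H+] at equilibrium.
Ka = x²/(C₀ − x); solving the quadratic gives x = 6.53 × 10^-4 M.
Fraction ionized = 6.53 × 10^-4 / 0.0029 = 0.2252 → 22.5%

22.5%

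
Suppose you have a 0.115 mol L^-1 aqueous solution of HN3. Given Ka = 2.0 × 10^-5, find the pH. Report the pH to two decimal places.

HN3 ⇌ N3- + H+
Ka = [H+]²/(0.115 − [H+]) = 2.0 × 10^-5
Assume [H+] ≪ 0.115: [H+] ≈ √(2.0 × 10^-5 × 0.115) = 1.52 × 10^-3 M
pH = −log[H+] = −log(1.52 × 10^-3) = 2.82

pH = 2.82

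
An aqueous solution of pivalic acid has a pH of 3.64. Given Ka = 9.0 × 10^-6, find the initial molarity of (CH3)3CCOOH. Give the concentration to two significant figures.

C₀ = 6.1 × 10^-3 M

[H+] = 10^(-3.64) = 2.29 × 10^-4 M = x
Ka = x²/(C₀ − x) ⇒ C₀ = x + x²/Ka
C₀ = 2.29 × 10^-4 + (2.29 × 10^-4)²/(9.0 × 10^-6) = 6.06 × 10^-3 M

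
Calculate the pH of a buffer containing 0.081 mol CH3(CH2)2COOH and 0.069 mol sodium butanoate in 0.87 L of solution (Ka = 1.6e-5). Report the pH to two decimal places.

pH = 4.73

pKa = −log(1.6 × 10^-5) = 4.796
Henderson–Hasselbalch: pH = pKa + log([CH3(CH2)2COO-]/[CH3(CH2)2COOH]) = 4.796 + log(0.069/0.081)
pH = 4.796 + (-0.070) = 4.73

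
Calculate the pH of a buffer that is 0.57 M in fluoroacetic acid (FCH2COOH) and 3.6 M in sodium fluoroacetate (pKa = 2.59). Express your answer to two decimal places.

pH = 3.39

pH = pKa + log([A⁻]/[HA]) = 2.59 + log(3.6/0.57)
pH = 2.59 + (+0.800) = 3.39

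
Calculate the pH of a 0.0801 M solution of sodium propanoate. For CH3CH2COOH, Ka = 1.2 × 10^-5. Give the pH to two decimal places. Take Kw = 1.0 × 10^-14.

pH = 8.91

CH3CH2COO- is the conjugate base of the weak acid CH3CH2COOH.
Kb = Kw/Ka = 1.0×10^-14 / 1.2 × 10^-5 = 8.33 × 10^-10
Kb = [OH-]²/(0.0801 − [OH-]) = 8.33 × 10^-10
Since Kb ≪ C₀, [OH-] ≈ √(Kb·C₀) = 8.17 × 10^-6 M.
pOH = −log(8.17 × 10^-6) = 5.09; pH = 14.00 − 5.09 = 8.91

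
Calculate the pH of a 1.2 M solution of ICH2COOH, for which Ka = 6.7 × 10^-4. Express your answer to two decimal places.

ICH2COOH ⇌ ICH2COO- + H+
From the ICE table, Ka = [H+]²/(1.2 − [H+]) = 6.7 × 10^-4.
Since Ka ≪ C₀, [H+] ≈ √(Ka·C₀) = 2.84 × 10^-2 M.
pH = −log(2.84 × 10^-2) = 1.55

pH = 1.55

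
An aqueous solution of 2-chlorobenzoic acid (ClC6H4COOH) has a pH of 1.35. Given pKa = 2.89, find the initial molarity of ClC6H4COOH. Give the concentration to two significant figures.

[H+] = 10^(-1.35) = 4.47 × 10^-2 M = x
Ka = 10^(−2.89) = 1.29 × 10^-3
Ka = x²/(C₀ − x) ⇒ C₀ = x + x²/Ka
C₀ = 4.47 × 10^-2 + (4.47 × 10^-2)²/(1.29 × 10^-3) = 1.59 M

C₀ = 1.6 M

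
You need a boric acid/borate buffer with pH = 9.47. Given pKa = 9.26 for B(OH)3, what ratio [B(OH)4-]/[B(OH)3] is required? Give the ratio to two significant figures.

ratio = 1.6

pH = pKa + log(r) ⇒ log(r) = 9.47 − 9.26 = +0.21
r = [B(OH)4-]/[B(OH)3] = 10^(+0.21) = 1.62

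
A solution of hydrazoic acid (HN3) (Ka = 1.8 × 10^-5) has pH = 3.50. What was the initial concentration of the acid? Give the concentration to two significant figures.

[H+] = 10^(-3.50) = 3.16 × 10^-4 M = x
Ka = x²/(C₀ − x) ⇒ C₀ = x + x²/Ka
C₀ = 3.16 × 10^-4 + (3.16 × 10^-4)²/(1.8 × 10^-5) = 5.86 × 10^-3 M

C₀ = 5.9 × 10^-3 M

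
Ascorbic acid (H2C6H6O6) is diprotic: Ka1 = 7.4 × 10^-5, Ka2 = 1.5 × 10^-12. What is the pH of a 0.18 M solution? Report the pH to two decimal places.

Since Ka1 ≫ Ka2, the first ionization dominates [H+].
Ka1 = x²/(0.18 − x) = 7.4 × 10^-5
x ≈ √(7.4 × 10^-5 × 0.18) = 3.65 × 10^-3 M
pH = −log(3.65 × 10^-3) = 2.44

pH = 2.44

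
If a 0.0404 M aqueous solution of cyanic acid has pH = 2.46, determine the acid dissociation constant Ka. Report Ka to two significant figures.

[H+] = 10^(-2.46) = 3.47 × 10^-3 M
At equilibrium [HA] = 0.0404 − 3.47 × 10^-3 = 3.69 × 10^-2 M
Ka = [H+][A-]/[HA] = (3.47 × 10^-3)² / 3.69 × 10^-2 = 3.3 × 10^-4

Ka = 3.3 × 10^-4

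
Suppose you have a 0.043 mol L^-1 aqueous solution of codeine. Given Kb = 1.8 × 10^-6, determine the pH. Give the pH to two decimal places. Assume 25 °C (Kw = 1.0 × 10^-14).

pH = 10.44

C18H21NO3 + H2O ⇌ C18H22NO3+ + OH-
Kb = [OH-]²/(0.043 − [OH-]) = 1.8 × 10^-6
Neglecting [OH-] in the denominator: [OH-] = √(1.8 × 10^-6 × 0.043) = 2.78 × 10^-4 M
([OH-]/C₀ = 0.65% < 5%, so the approximation holds.)
pOH = 3.56, so pH = 14.00 − pOH = 10.44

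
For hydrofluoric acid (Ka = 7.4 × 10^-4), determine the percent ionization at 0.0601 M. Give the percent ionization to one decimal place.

10.5%

HF ⇌ F- + H+; let x = [H+] at equilibrium.
Solve x² + 0.00074x − 4.45e-05 = 0 → x = 6.31 × 10^-3 M
% ionization = x/C₀ × 100% = 6.31 × 10^-3/0.0601 × 100% = 10.5%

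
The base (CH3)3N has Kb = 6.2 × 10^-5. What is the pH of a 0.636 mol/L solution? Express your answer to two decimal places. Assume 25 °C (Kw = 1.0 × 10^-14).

(CH3)3N + H2O ⇌ (CH3)3NH+ + OH-
Kb = [OH-]²/(0.636 − [OH-]) = 6.2 × 10^-5
Neglecting [OH-] in the denominator: [OH-] = √(6.2 × 10^-5 × 0.636) = 6.28 × 10^-3 M
pOH = 2.20, so pH = 14.00 − pOH = 11.80

pH = 11.80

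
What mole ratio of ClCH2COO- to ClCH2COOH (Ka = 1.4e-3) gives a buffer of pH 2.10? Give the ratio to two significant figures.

ratio = 0.18

pKa = -log(1.4 × 10^-3) = 2.854
pH = pKa + log(r) ⇒ log(r) = 2.10 − 2.854 = -0.754
r = [ClCH2COO-]/[ClCH2COOH] = 10^(-0.754) = 0.176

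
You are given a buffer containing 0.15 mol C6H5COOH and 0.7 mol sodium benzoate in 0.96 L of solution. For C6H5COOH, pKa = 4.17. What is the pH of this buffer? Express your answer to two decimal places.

Henderson–Hasselbalch: pH = pKa + log([C6H5COO-]/[C6H5COOH]) = 4.17 + log(0.7/0.15)
pH = 4.17 + (+0.669) = 4.84

pH = 4.84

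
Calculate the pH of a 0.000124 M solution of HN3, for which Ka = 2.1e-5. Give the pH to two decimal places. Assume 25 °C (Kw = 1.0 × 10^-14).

HN3 ⇌ N3- + H+
From the ICE table, Ka = [H+]²/(0.000124 − [H+]) = 2.1 × 10^-5.
The 5% rule fails; solving [H+]² + Ka·[H+] − Ka·C₀ = 0 exactly:
[H+] = (−Ka + √(Ka² + 4·Ka·C₀))/2 = 4.16 × 10^-5 M
pH = −log[H+] = −log(4.16 × 10^-5) = 4.38

pH = 4.38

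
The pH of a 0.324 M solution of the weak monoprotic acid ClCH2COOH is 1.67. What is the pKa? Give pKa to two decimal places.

[H+] = 10^(-1.67) = 2.14 × 10^-2 M
At equilibrium [HA] = 0.324 − 2.14 × 10^-2 = 3.03 × 10^-1 M
Ka = [H+][A-]/[HA] = (2.14 × 10^-2)² / 3.03 × 10^-1 = 1.51 × 10^-3
pKa = -log(1.51 × 10^-3) = 2.82

pKa = 2.82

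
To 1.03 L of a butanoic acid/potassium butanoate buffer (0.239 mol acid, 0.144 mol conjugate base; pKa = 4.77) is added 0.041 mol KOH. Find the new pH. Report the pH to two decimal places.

pH = 4.74

OH- converts CH3(CH2)2COOH to CH3(CH2)2COO-: CH3(CH2)2COOH → 0.198 mol, CH3(CH2)2COO- → 0.185 mol.
Henderson–Hasselbalch with mole ratio 0.185/0.198: pH = 4.77 + (-0.029)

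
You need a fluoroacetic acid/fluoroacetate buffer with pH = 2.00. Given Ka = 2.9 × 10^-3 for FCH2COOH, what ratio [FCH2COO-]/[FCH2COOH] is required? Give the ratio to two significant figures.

pKa = -log(2.9 × 10^-3) = 2.538
pH = pKa + log(r) ⇒ log(r) = 2.00 − 2.538 = -0.538
r = [FCH2COO-]/[FCH2COOH] = 10^(-0.538) = 0.29

ratio = 0.29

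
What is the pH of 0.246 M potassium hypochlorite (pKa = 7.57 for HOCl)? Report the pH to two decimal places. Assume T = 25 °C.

OCl- is the conjugate base of the weak acid HOCl.
Ka = 10^(−7.57) = 2.69 × 10^-8
Kb = Kw/Ka = 1.0×10^-14 / 2.69 × 10^-8 = 3.72 × 10^-7
From the ICE table, Kb = x²/(0.246 − x) = 3.72 × 10^-7.
Neglecting x in the denominator: x = √(3.72 × 10^-7 × 0.246) = 3.03 × 10^-4 M
Check: 0.12% ionized — well under 5%, approximation valid.
pOH = 3.52, so pH = 14.00 − pOH = 10.48

pH = 10.48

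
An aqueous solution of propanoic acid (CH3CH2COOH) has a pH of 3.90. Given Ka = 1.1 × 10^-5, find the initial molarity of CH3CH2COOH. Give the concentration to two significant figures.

C₀ = 1.6 × 10^-3 M

[H+] = 10^(-3.90) = 1.26 × 10^-4 M = x
Ka = x²/(C₀ − x) ⇒ C₀ = x + x²/Ka
C₀ = 1.26 × 10^-4 + (1.26 × 10^-4)²/(1.1 × 10^-5) = 1.57 × 10^-3 M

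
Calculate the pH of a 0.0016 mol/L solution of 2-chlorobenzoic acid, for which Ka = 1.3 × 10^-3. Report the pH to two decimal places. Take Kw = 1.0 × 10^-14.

ClC6H4COOH ⇌ ClC6H4COO- + H+
Let x = [H+] at equilibrium. Ka = x²/(0.0016 − x).
Here C₀/Ka ≈ 1.23, so the small-x approximation fails. Use the quadratic:
x = (−Ka + √(Ka² + 4·Ka·C₀))/2 = 9.32 × 10^-4 M
pH = −log(9.32 × 10^-4) = 3.03

pH = 3.03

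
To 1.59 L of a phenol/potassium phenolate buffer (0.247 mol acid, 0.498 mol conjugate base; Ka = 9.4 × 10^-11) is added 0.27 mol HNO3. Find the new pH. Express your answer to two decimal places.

Added H+ converts C6H5O- to C6H5OH: C6H5OH → 0.517 mol, C6H5O- → 0.228 mol.
pKa = −log(9.4 × 10^-11) = 10.027
pH = pKa + log([A⁻]/[HA]) = 10.027 + log(0.228/0.517) = 10.027 -0.356

pH = 9.67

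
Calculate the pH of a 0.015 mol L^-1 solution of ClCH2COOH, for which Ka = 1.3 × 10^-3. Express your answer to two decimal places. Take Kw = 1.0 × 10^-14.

ClCH2COOH ⇌ ClCH2COO- + H+
From the ICE table, Ka = [H+]²/(0.015 − [H+]) = 1.3 × 10^-3.
The 5% rule fails; solving [H+]² + Ka·[H+] − Ka·C₀ = 0 exactly:
[H+] = (−Ka + √(Ka² + 4·Ka·C₀))/2 = 3.81 × 10^-3 M
pH = −log(3.81 × 10^-3) = 2.42

pH = 2.42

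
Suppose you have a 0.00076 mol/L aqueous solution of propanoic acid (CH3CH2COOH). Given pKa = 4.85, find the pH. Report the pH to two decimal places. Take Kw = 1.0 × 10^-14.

pH = 4.01

CH3CH2COOH ⇌ CH3CH2COO- + H+
Ka = 10^(−4.85) = 1.41 × 10^-5
From the ICE table, Ka = [H+]²/(0.00076 − [H+]) = 1.41 × 10^-5.
The 5% rule fails; solving [H+]² + Ka·[H+] − Ka·C₀ = 0 exactly:
[H+] = (−Ka + √(Ka² + 4·Ka·C₀))/2 = 9.67 × 10^-5 M
pH = −log[H+] = −log(9.67 × 10^-5) = 4.01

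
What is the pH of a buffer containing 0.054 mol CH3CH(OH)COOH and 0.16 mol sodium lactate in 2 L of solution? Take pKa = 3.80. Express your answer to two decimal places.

pH = 4.27

Using pH = pKa + log([base]/[acid]) with [base]/[acid] = 0.16/0.054:
pH = 3.80 + (+0.472) = 4.27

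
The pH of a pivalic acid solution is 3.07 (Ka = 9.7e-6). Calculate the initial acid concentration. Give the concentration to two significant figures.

[H+] = 10^(-3.07) = 8.51 × 10^-4 M = x
Ka = x²/(C₀ − x) ⇒ C₀ = x + x²/Ka
C₀ = 8.51 × 10^-4 + (8.51 × 10^-4)²/(9.7 × 10^-6) = 7.55 × 10^-2 M

C₀ = 7.6 × 10^-2 M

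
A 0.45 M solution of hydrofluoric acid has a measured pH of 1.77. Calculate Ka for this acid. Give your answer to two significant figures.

[H+] = 10^(-1.77) = 1.70 × 10^-2 M
At equilibrium [HA] = 0.45 − 1.70 × 10^-2 = 4.33 × 10^-1 M
Ka = [H+][A-]/[HA] = (1.70 × 10^-2)² / 4.33 × 10^-1 = 6.7 × 10^-4

Ka = 6.7 × 10^-4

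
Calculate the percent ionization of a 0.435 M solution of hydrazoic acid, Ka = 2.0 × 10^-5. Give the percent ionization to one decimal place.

0.7%

HN3 ⇌ N3- + H+; let x = [H+] at equilibrium.
x ≈ √(Ka·C₀) = √(2.0 × 10^-5 × 0.435) = 2.95 × 10^-3 M
Fraction ionized = 2.95 × 10^-3 / 0.435 = 0.0068 → 0.7%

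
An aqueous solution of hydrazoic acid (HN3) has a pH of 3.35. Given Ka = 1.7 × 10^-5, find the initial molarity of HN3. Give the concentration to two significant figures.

[H+] = 10^(-3.35) = 4.47 × 10^-4 M = x
Ka = x²/(C₀ − x) ⇒ C₀ = x + x²/Ka
C₀ = 4.47 × 10^-4 + (4.47 × 10^-4)²/(1.7 × 10^-5) = 1.22 × 10^-2 M

C₀ = 1.2 × 10^-2 M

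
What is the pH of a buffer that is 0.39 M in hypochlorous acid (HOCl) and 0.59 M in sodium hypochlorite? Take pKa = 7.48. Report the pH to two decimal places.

pH = pKa + log([A⁻]/[HA]) = 7.48 + log(0.59/0.39)
pH = 7.48 + (+0.180) = 7.66

pH = 7.66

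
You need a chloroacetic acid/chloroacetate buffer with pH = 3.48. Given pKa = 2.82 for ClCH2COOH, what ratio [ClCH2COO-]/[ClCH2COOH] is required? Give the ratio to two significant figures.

ratio = 4.6

pH = pKa + log(r) ⇒ log(r) = 3.48 − 2.82 = +0.66
r = [ClCH2COO-]/[ClCH2COOH] = 10^(+0.66) = 4.57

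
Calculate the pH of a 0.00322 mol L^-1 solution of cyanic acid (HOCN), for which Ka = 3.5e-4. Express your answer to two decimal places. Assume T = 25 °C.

pH = 3.05

HOCN ⇌ OCN- + H+
Ka = [H+]²/(0.00322 − [H+]) = 3.5 × 10^-4
The 5% rule fails; solving [H+]² + Ka·[H+] − Ka·C₀ = 0 exactly:
[H+] = (−Ka + √(Ka² + 4·Ka·C₀))/2 = 9.01 × 10^-4 M
pH = −log(9.01 × 10^-4) = 3.05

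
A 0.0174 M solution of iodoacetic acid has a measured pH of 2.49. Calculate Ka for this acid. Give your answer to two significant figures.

[H+] = 10^(-2.49) = 3.24 × 10^-3 M
At equilibrium [HA] = 0.0174 − 3.24 × 10^-3 = 1.42 × 10^-2 M
Ka = [H+][A-]/[HA] = (3.24 × 10^-3)² / 1.42 × 10^-2 = 7.4 × 10^-4

Ka = 7.4 × 10^-4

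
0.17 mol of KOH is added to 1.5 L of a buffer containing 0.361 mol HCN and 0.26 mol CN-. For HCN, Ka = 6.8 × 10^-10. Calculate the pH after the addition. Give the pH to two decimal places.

After neutralization: n(HCN) = 0.191 mol, n(CN-) = 0.43 mol.
pKa = −log(6.8 × 10^-10) = 9.167
Henderson–Hasselbalch with mole ratio 0.43/0.191: pH = 9.167 + (+0.352)

pH = 9.52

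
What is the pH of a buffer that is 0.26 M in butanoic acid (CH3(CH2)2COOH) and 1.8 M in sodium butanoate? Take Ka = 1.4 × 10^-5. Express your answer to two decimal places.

pKa = −log(1.4 × 10^-5) = 4.854
Henderson–Hasselbalch: pH = pKa + log([CH3(CH2)2COO-]/[CH3(CH2)2COOH]) = 4.854 + log(1.8/0.26)
pH = 4.854 + (+0.840) = 5.69

pH = 5.69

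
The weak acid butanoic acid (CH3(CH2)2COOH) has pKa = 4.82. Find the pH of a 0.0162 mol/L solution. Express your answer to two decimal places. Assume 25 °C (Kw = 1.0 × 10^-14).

CH3(CH2)2COOH ⇌ CH3(CH2)2COO- + H+
Ka = 10^(−4.82) = 1.51 × 10^-5
Let x = [H+] at equilibrium. Ka = x²/(0.0162 − x).
Neglecting x in the denominator: x = √(1.51 × 10^-5 × 0.0162) = 4.95 × 10^-4 M
pH = −log[H+] = −log(4.95 × 10^-4) = 3.31

pH = 3.31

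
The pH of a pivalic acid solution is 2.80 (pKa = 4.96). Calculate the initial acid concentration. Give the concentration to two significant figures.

C₀ = 2.3 × 10^-1 M

[H+] = 10^(-2.80) = 1.58 × 10^-3 M = x
Ka = 10^(−4.96) = 1.10 × 10^-5
Ka = x²/(C₀ − x) ⇒ C₀ = x + x²/Ka
C₀ = 1.58 × 10^-3 + (1.58 × 10^-3)²/(1.10 × 10^-5) = 2.29 × 10^-1 M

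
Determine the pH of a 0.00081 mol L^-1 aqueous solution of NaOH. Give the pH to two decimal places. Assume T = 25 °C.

pH = 10.91

NaOH is a strong base; [OH-] = 0.00081 M.
pOH = -log(0.00081) = 3.09
pH = 14.00 - 3.09 = 10.91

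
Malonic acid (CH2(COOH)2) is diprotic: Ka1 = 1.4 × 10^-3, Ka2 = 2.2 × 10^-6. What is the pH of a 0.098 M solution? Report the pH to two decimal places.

pH = 1.96

Since Ka1 ≫ Ka2, the first ionization dominates [H+].
Ka1 = x²/(0.098 − x) = 1.4 × 10^-3
Solving the quadratic: x = (−Ka1 + √(Ka1² + 4·Ka1·C₀))/2 = 1.10 × 10^-2 M
pH = −log(1.10 × 10^-2) = 1.96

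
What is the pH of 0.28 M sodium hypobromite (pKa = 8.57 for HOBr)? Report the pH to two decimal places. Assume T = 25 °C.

OBr- is the conjugate base of the weak acid HOBr.
Ka = 10^(−8.57) = 2.69 × 10^-9
Kb = Kw/Ka = 1.0×10^-14 / 2.69 × 10^-9 = 3.72 × 10^-6
Let x = [OH-] at equilibrium. Kb = x²/(0.28 − x).
Assume x ≪ 0.28: x ≈ √(3.72 × 10^-6 × 0.28) = 1.02 × 10^-3 M
(x/C₀ = 0.36% < 5%, so the approximation holds.)
pOH = 2.99, so pH = 14.00 − pOH = 11.01

pH = 11.01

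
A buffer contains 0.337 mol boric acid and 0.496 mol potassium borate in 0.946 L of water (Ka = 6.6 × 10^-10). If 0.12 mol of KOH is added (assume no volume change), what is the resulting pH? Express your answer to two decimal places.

After neutralization: n(B(OH)3) = 0.217 mol, n(B(OH)4-) = 0.616 mol.
pKa = −log(6.6 × 10^-10) = 9.180
pH = pKa + log([A⁻]/[HA]) = 9.180 + log(0.616/0.217) = 9.180 +0.453

pH = 9.63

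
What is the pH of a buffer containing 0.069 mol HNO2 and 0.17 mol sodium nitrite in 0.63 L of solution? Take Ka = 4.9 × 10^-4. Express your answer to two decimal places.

pKa = −log(4.9 × 10^-4) = 3.310
Henderson–Hasselbalch: pH = pKa + log([NO2-]/[HNO2]) = 3.310 + log(0.17/0.069)
pH = 3.310 + (+0.392) = 3.70

pH = 3.70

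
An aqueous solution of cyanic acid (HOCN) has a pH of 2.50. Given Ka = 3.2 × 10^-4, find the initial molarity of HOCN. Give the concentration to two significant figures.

C₀ = 3.4 × 10^-2 M

[H+] = 10^(-2.50) = 3.16 × 10^-3 M = x
Ka = x²/(C₀ − x) ⇒ C₀ = x + x²/Ka
C₀ = 3.16 × 10^-3 + (3.16 × 10^-3)²/(3.2 × 10^-4) = 3.44 × 10^-2 M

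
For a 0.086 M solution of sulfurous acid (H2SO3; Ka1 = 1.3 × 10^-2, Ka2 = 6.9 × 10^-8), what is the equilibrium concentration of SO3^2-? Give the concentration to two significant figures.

6.9 × 10^-8 M

First ionization gives [H+] ≈ [HSO3-] = 2.76 × 10^-2 M.
Second step: Ka2 = [H+][SO3^2-]/[HSO3-] ≈ [SO3^2-] (since [H+] ≈ [HSO3-]).
So [SO3^2-] ≈ Ka2.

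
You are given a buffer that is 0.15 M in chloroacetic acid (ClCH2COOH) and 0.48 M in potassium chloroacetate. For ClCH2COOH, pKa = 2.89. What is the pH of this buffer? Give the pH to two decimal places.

pH = 3.40

Henderson–Hasselbalch: pH = pKa + log([ClCH2COO-]/[ClCH2COOH]) = 2.89 + log(0.48/0.15)
pH = 2.89 + (+0.505) = 3.40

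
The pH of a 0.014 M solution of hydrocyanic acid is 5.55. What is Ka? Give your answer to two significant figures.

Ka = 5.7 × 10^-10

[H+] = 10^(-5.55) = 2.82 × 10^-6 M
At equilibrium [HA] = 0.014 − 2.82 × 10^-6 = 1.40 × 10^-2 M
Ka = [H+][A-]/[HA] = (2.82 × 10^-6)² / 1.40 × 10^-2 = 5.7 × 10^-10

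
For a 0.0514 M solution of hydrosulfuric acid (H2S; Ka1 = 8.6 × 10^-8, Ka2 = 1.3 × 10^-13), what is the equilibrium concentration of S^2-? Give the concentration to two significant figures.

First ionization gives [H+] ≈ [HS-] = 6.65 × 10^-5 M.
Second step: Ka2 = [H+][S^2-]/[HS-] ≈ [S^2-] (since [H+] ≈ [HS-]).
So [S^2-] ≈ Ka2.

1.3 × 10^-13 M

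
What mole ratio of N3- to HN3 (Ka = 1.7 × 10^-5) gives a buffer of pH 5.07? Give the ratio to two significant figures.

pKa = -log(1.7 × 10^-5) = 4.770
pH = pKa + log(r) ⇒ log(r) = 5.07 − 4.770 = +0.300
r = [N3-]/[HN3] = 10^(+0.300) = 2

ratio = 2.0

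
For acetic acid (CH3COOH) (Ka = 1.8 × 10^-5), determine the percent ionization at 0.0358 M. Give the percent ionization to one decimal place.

CH3COOH ⇌ CH3COO- + H+; let x = [H+] at equilibrium.
x ≈ √(Ka·C₀) = √(1.8 × 10^-5 × 0.0358) = 8.03 × 10^-4 M
Fraction ionized = 8.03 × 10^-4 / 0.0358 = 0.0224 → 2.2%

2.2%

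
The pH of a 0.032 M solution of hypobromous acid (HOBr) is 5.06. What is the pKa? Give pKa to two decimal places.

[H+] = 10^(-5.06) = 8.71 × 10^-6 M
At equilibrium [HA] = 0.032 − 8.71 × 10^-6 = 3.20 × 10^-2 M
Ka = [H+][A-]/[HA] = (8.71 × 10^-6)² / 3.20 × 10^-2 = 2.37 × 10^-9
pKa = -log(2.37 × 10^-9) = 8.63

pKa = 8.63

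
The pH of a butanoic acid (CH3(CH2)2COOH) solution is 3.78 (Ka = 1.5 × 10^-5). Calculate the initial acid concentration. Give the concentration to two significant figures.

C₀ = 2.0 × 10^-3 M

[H+] = 10^(-3.78) = 1.66 × 10^-4 M = x
Ka = x²/(C₀ − x) ⇒ C₀ = x + x²/Ka
C₀ = 1.66 × 10^-4 + (1.66 × 10^-4)²/(1.5 × 10^-5) = 2.00 × 10^-3 M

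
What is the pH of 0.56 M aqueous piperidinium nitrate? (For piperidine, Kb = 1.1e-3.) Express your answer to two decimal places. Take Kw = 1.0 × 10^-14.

pH = 5.65

C5H10NH2+ is the conjugate acid of the weak base C5H10NH.
Ka = Kw/Kb = 1.0×10^-14 / 1.1 × 10^-3 = 9.09 × 10^-12
From the ICE table, Ka = x²/(0.56 − x) = 9.09 × 10^-12.
Neglecting x in the denominator: x = √(9.09 × 10^-12 × 0.56) = 2.26 × 10^-6 M
(x/C₀ = 0.0004% < 5%, so the approximation holds.)
pH = −log(2.26 × 10^-6) = 5.65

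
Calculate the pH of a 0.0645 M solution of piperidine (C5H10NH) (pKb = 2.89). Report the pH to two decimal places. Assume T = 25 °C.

pH = 11.93

C5H10NH + H2O ⇌ C5H10NH2+ + OH-
Kb = 10^(−2.89) = 1.29 × 10^-3
From the ICE table, Kb = [OH-]²/(0.0645 − [OH-]) = 1.29 × 10^-3.
[OH-] is not negligible relative to C₀; solve [OH-]² + 0.00129·[OH-] − 8.32e-05 = 0.
[OH-] = [−0.00129 + √(0.00129² + 0.000333)]/2 = 8.50 × 10^-3 M
pOH = 2.07, so pH = 14.00 − pOH = 11.93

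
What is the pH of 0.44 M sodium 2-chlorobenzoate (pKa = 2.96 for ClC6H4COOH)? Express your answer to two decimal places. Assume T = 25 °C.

pH = 8.30

ClC6H4COO- is the conjugate base of the weak acid ClC6H4COOH.
Ka = 10^(−2.96) = 1.10 × 10^-3
Kb = Kw/Ka = 1.0×10^-14 / 1.10 × 10^-3 = 9.09 × 10^-12
Kb = [OH-]²/(0.44 − [OH-]) = 9.09 × 10^-12
Neglecting [OH-] in the denominator: [OH-] = √(9.09 × 10^-12 × 0.44) = 2.00 × 10^-6 M
Check: 0.00045% ionized — well under 5%, approximation valid.
pOH = 5.70, so pH = 14.00 − pOH = 8.30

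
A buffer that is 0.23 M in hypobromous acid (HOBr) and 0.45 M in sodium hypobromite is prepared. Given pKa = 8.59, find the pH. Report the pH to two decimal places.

Henderson–Hasselbalch: pH = pKa + log([OBr-]/[HOBr]) = 8.59 + log(0.45/0.23)
pH = 8.59 + (+0.291) = 8.88

pH = 8.88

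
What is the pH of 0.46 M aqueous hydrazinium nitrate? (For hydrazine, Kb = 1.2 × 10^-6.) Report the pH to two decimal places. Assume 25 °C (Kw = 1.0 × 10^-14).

N2H5+ is the conjugate acid of the weak base N2H4.
Ka = Kw/Kb = 1.0×10^-14 / 1.2 × 10^-6 = 8.33 × 10^-9
Let x = [H+] at equilibrium. Ka = x²/(0.46 − x).
Neglecting x in the denominator: x = √(8.33 × 10^-9 × 0.46) = 6.19 × 10^-5 M
(x/C₀ = 0.013% < 5%, so the approximation holds.)
pH = −log(6.19 × 10^-5) = 4.21

pH = 4.21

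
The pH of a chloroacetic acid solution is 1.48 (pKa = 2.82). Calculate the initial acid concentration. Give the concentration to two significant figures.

[H+] = 10^(-1.48) = 3.31 × 10^-2 M = x
Ka = 10^(−2.82) = 1.51 × 10^-3
Ka = x²/(C₀ − x) ⇒ C₀ = x + x²/Ka
C₀ = 3.31 × 10^-2 + (3.31 × 10^-2)²/(1.51 × 10^-3) = 7.59 × 10^-1 M

C₀ = 7.6 × 10^-1 M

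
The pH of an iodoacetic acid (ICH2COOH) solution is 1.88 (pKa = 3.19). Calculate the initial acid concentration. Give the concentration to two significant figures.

C₀ = 2.8 × 10^-1 M

[H+] = 10^(-1.88) = 1.32 × 10^-2 M = x
Ka = 10^(−3.19) = 6.46 × 10^-4
Ka = x²/(C₀ − x) ⇒ C₀ = x + x²/Ka
C₀ = 1.32 × 10^-2 + (1.32 × 10^-2)²/(6.46 × 10^-4) = 2.83 × 10^-1 M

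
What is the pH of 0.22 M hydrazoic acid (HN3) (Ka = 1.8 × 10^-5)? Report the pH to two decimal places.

pH = 2.70

HN3 ⇌ N3- + H+
Ka = [H+]²/(0.22 − [H+]) = 1.8 × 10^-5
Assume [H+] ≪ 0.22: [H+] ≈ √(1.8 × 10^-5 × 0.22) = 1.99 × 10^-3 M
Check: 0.9% ionized — well under 5%, approximation valid.
pH = −log(1.99 × 10^-3) = 2.70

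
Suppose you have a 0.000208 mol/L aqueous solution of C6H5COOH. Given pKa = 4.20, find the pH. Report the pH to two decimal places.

pH = 4.06

C6H5COOH ⇌ C6H5COO- + H+
Ka = 10^(−4.20) = 6.31 × 10^-5
Let x = [H+] at equilibrium. Ka = x²/(0.000208 − x).
Here C₀/Ka ≈ 3.3, so the small-x approximation fails. Use the quadratic:
x = [−6.31e-05 + √(6.31e-05² + 5.25e-08)]/2 = 8.73 × 10^-5 M
pH = −log[H+] = −log(8.73 × 10^-5) = 4.06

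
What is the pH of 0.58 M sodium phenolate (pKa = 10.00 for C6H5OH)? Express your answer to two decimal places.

C6H5O- is the conjugate base of the weak acid C6H5OH.
Ka = 10^(−10.00) = 1.00 × 10^-10
Kb = Kw/Ka = 1.0×10^-14 / 1.00 × 10^-10 = 1.00 × 10^-4
Let x = [OH-] at equilibrium. Kb = x²/(0.58 − x).
Since Kb ≪ C₀, x ≈ √(Kb·C₀) = 7.62 × 10^-3 M.
Check: 1.3% ionized — well under 5%, approximation valid.
pOH = −log(7.62 × 10^-3) = 2.12; pH = 14.00 − 2.12 = 11.88

pH = 11.88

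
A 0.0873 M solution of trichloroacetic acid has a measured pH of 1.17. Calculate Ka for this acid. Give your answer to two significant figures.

Ka = 2.3 × 10^-1

[H+] = 10^(-1.17) = 6.76 × 10^-2 M
At equilibrium [HA] = 0.0873 − 6.76 × 10^-2 = 1.97 × 10^-2 M
Ka = [H+][A-]/[HA] = (6.76 × 10^-2)² / 1.97 × 10^-2 = 2.3 × 10^-1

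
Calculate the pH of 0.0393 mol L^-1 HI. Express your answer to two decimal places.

HI is a strong acid and dissociates completely, so [H+] = 0.0393 M.
pH = -log(0.0393) = 1.41

pH = 1.41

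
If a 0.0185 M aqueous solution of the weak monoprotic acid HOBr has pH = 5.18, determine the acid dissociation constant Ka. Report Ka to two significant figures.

Ka = 2.4 × 10^-9

[H+] = 10^(-5.18) = 6.61 × 10^-6 M
At equilibrium [HA] = 0.0185 − 6.61 × 10^-6 = 1.85 × 10^-2 M
Ka = [H+][A-]/[HA] = (6.61 × 10^-6)² / 1.85 × 10^-2 = 2.4 × 10^-9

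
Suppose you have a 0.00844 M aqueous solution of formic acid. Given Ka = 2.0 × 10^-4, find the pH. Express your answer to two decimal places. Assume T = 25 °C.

HCOOH ⇌ HCOO- + H+
Ka = [H+]²/(0.00844 − [H+]) = 2.0 × 10^-4
Here C₀/Ka ≈ 42.2, so the small-[H+] approximation fails. Use the quadratic:
[H+] = [−0.0002 + √(0.0002² + 6.75e-06)]/2 = 1.20 × 10^-3 M
pH = −log[H+] = −log(1.20 × 10^-3) = 2.92

pH = 2.92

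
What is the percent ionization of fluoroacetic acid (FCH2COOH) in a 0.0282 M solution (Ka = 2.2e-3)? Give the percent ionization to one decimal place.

FCH2COOH ⇌ FCH2COO- + H+; let x = [H+] at equilibrium.
Solve x² + 0.0022x − 6.2e-05 = 0 → x = 6.85 × 10^-3 M
% ionization = x/C₀ × 100% = 6.85 × 10^-3/0.0282 × 100% = 24.3%

24.3%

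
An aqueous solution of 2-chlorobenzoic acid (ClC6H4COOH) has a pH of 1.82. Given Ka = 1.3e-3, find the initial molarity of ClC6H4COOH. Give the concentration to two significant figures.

C₀ = 1.9 × 10^-1 M

[H+] = 10^(-1.82) = 1.51 × 10^-2 M = x
Ka = x²/(C₀ − x) ⇒ C₀ = x + x²/Ka
C₀ = 1.51 × 10^-2 + (1.51 × 10^-2)²/(1.3 × 10^-3) = 1.90 × 10^-1 M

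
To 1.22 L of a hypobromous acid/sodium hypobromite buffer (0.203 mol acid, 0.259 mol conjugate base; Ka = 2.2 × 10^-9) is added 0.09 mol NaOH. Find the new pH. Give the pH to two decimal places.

pH = 9.15

After neutralization: n(HOBr) = 0.113 mol, n(OBr-) = 0.349 mol.
pKa = −log(2.2 × 10^-9) = 8.658
pH = pKa + log(n_OBr-/n_HOBr) = 8.658 + log(0.349/0.113) = 8.658 + (+0.490)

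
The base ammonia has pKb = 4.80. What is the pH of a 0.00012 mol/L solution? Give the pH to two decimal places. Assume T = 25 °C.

NH3 + H2O ⇌ NH4+ + OH-
Kb = 10^(−4.80) = 1.58 × 10^-5
Let x = [OH-] at equilibrium. Kb = x²/(0.00012 − x).
x is not negligible relative to C₀; solve x² + 1.58e-05·x − 1.9e-09 = 0.
x = (−Kb + √(Kb² + 4·Kb·C₀))/2 = 3.64 × 10^-5 M
pOH = −log(3.64 × 10^-5) = 4.44; pH = 14.00 − 4.44 = 9.56

pH = 9.56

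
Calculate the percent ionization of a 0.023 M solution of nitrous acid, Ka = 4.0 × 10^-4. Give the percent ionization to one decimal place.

12.3%

HNO2 ⇌ NO2- + H+; let x = [H+] at equilibrium.
Ka = x²/(C₀ − x); solving the quadratic gives x = 2.84 × 10^-3 M.
% ionization = x/C₀ × 100% = 2.84 × 10^-3/0.023 × 100% = 12.3%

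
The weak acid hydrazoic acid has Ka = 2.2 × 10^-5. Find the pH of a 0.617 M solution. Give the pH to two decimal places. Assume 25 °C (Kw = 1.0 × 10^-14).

HN3 ⇌ N3- + H+
Ka = [H+]²/(0.617 − [H+]) = 2.2 × 10^-5
Since Ka ≪ C₀, [H+] ≈ √(Ka·C₀) = 3.68 × 10^-3 M.
Check: 0.6% ionized — well under 5%, approximation valid.
pH = −log(3.68 × 10^-3) = 2.43

pH = 2.43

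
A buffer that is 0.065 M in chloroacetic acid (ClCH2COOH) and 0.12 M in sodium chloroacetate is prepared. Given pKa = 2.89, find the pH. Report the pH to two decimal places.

pH = 3.16

Henderson–Hasselbalch: pH = pKa + log([ClCH2COO-]/[ClCH2COOH]) = 2.89 + log(0.12/0.065)
pH = 2.89 + (+0.266) = 3.16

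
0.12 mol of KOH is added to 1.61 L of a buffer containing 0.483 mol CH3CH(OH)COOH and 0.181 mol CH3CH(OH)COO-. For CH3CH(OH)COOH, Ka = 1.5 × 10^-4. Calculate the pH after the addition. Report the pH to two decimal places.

pH = 3.74

OH- converts CH3CH(OH)COOH to CH3CH(OH)COO-: CH3CH(OH)COOH → 0.363 mol, CH3CH(OH)COO- → 0.301 mol.
pKa = −log(1.5 × 10^-4) = 3.824
pH = pKa + log([A⁻]/[HA]) = 3.824 + log(0.301/0.363) = 3.824 -0.081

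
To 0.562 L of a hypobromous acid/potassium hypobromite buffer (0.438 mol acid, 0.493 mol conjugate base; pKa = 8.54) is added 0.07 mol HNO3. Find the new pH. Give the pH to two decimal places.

After neutralization: n(HOBr) = 0.508 mol, n(OBr-) = 0.423 mol.
Henderson–Hasselbalch with mole ratio 0.423/0.508: pH = 8.54 + (-0.080)

pH = 8.46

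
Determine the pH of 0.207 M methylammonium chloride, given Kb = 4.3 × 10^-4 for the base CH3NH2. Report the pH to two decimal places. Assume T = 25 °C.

pH = 5.66

CH3NH3+ is the conjugate acid of the weak base CH3NH2.
Ka = Kw/Kb = 1.0×10^-14 / 4.3 × 10^-4 = 2.33 × 10^-11
Ka = [H+]²/(0.207 − [H+]) = 2.33 × 10^-11
Assume [H+] ≪ 0.207: [H+] ≈ √(2.33 × 10^-11 × 0.207) = 2.20 × 10^-6 M
Check: 0.0011% ionized — well under 5%, approximation valid.
pH = −log[H+] = −log(2.20 × 10^-6) = 5.66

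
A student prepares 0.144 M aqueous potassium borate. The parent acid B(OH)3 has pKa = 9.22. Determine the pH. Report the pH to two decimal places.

pH = 11.19

B(OH)4- is the conjugate base of the weak acid B(OH)3.
Ka = 10^(−9.22) = 6.03 × 10^-10
Kb = Kw/Ka = 1.0×10^-14 / 6.03 × 10^-10 = 1.66 × 10^-5
From the ICE table, Kb = [OH-]²/(0.144 − [OH-]) = 1.66 × 10^-5.
Since Kb ≪ C₀, [OH-] ≈ √(Kb·C₀) = 1.55 × 10^-3 M.
([OH-]/C₀ = 1.1% < 5%, so the approximation holds.)
pOH = −log(1.55 × 10^-3) = 2.81; pH = 14.00 − 2.81 = 11.19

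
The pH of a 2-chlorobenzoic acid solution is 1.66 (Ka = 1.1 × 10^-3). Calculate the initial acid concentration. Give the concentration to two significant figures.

[H+] = 10^(-1.66) = 2.19 × 10^-2 M = x
Ka = x²/(C₀ − x) ⇒ C₀ = x + x²/Ka
C₀ = 2.19 × 10^-2 + (2.19 × 10^-2)²/(1.1 × 10^-3) = 4.58 × 10^-1 M

C₀ = 4.6 × 10^-1 M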